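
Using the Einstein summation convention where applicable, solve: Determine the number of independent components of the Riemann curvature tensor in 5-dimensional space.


The Riemann tensor in d dimensions has d^2(d^2 - 1)/12 independent components.
d = 5, so d^2 = 25
d^2 - 1 = 24
d^2(d^2 - 1) = 25 * 24 = 600
Divide by 12: 600 / 12 = 50

50


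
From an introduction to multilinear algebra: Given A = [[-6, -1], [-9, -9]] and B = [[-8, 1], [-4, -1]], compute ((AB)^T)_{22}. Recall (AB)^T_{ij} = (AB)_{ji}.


(AB)^T_{ij} = (AB)_{ji} = sum_k A_{jk} B_{ki}.
For i=2, j=2 we need (AB)_{22}:
A_{21} * B_{12} = -9 * 1 = -9
A_{22} * B_{22} = -9 * -1 = 9
Sum = -9 + 9 = 0

0


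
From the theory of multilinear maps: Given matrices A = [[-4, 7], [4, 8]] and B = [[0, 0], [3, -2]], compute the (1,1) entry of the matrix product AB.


(AB)_{ij} = sum_k A_{ik} B_{kj}.
For i=1, j=1:
A_{11} * B_{11} = -4 * 0 = 0
A_{12} * B_{21} = 7 * 3 = 21
Sum = 0 + 21 = 21

21


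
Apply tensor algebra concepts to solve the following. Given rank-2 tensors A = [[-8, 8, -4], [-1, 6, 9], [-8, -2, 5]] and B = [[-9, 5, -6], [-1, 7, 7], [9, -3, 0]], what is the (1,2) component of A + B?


Tensor addition is component-wise: (A + B)_{ij} = A_{ij} + B_{ij}.
A_{12} = 8
B_{12} = 5
(A + B)_{12} = 8 + 5 = 13

13


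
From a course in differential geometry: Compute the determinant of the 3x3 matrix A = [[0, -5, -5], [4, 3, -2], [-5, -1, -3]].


Expanding along the first row, det(A) = a11*M_11 - a12*M_12 + a13*M_13, where M_1j is the (1,j) minor.
Minor M_11 = 3*-3 - -2*-1 = -11
Minor M_12 = 4*-3 - -2*-5 = -22
Minor M_13 = 4*-1 - 3*-5 = 11
det = 0*(-11) - -5*(-22) + -5*(11)
    = 0 - 110 + -55
    = -165

-165


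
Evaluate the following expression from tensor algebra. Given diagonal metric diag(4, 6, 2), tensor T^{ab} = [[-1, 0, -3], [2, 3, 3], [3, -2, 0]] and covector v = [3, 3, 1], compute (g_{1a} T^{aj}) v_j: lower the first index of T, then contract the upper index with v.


Step 1: lower the first index. For a diagonal metric, g_{ia} T^{aj} = g_{ii} T^{ij} (no sum on i).
g_{11} = 4
S_1{}^1 = 4 * T^{11} = 4 * -1 = -4
S_1{}^2 = 4 * T^{12} = 4 * 0 = 0
S_1{}^3 = 4 * T^{13} = 4 * -3 = -12
Step 2: contract S_1{}^j with v_j.
S_1{}^1 * v_1 = -4 * 3 = -12
S_1{}^2 * v_2 = 0 * 3 = 0
S_1{}^3 * v_3 = -12 * 1 = -12
Result = -12 + 0 + -12 = -24

-24


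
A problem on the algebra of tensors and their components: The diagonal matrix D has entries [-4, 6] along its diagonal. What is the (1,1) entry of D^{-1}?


For a diagonal matrix, the inverse has entries (D^{-1})_{ii} = 1/d_{ii}.
The diagonal entries are: d_{11} = -4, d_{22} = 6
We need (D^{-1})_{11} = 1/d_{11} = 1/-4 = -1/4

-1/4


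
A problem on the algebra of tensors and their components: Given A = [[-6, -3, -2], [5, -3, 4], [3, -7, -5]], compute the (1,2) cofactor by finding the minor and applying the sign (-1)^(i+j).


To find cofactor C_{12}, delete row 1 and column 2.
The resulting 2x2 submatrix is: [[5, 4], [3, -5]]
Minor M_{12} = 5*-5 - 4*3
  = -25 - 12 = -37
Sign = (-1)^(1+2) = (-1)^3 = -1
Cofactor C_{12} = -1 * -37 = 37

37


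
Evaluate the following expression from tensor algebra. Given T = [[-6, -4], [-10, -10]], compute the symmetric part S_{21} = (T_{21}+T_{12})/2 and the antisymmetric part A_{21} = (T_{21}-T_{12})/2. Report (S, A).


T_{21} = -10
T_{12} = -4
S_{21} = (-10 + -4)/2 = -14/2 = -7
A_{21} = (-10 - -4)/2 = -6/2 = -3
Check: S + A = -7 + -3 = -10 = T_{21}.

(-7, -3)


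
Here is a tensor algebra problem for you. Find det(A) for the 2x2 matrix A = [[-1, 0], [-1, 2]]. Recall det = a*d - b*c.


For a 2x2 matrix [[a, b], [c, d]], det = a*d - b*c.
a = -1, b = 0, c = -1, d = 2
a*d = -1 * 2 = -2
b*c = 0 * -1 = 0
det = -2 - 0 = -2

-2


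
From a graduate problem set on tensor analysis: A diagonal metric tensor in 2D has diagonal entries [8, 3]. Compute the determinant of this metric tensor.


For a diagonal metric, the determinant is the product of diagonal entries.
Diagonal entries: 8, 3
det(g) = 8 * 3 = 24

24


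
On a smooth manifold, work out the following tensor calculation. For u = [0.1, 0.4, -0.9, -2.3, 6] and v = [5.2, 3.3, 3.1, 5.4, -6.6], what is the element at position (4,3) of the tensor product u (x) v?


The outer product entry T_{ij} = u_i * v_j.
We need i=4, j=3.
u_4 = -2.3, v_3 = 3.1
T_{4,3} = -2.3 * 3.1 = -7.13

-7.13


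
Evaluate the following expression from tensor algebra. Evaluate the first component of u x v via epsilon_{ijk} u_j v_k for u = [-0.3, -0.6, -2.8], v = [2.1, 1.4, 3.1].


(u x v)_1 = sum_{j,k} epsilon_{1jk} u_j v_k. Only permutations of (1,2,3) contribute; the two non-zero terms are:
eps_{123} u_2 v_3 = 1 * -0.6 * 3.1 = -1.86
eps_{132} u_3 v_2 = -1 * -2.8 * 1.4 = 3.92
(u x v)_1 = 2.06

2.06


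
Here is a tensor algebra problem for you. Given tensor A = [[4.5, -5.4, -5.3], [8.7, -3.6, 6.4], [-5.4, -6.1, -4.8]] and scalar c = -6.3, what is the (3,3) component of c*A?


Scalar multiplication: (cA)_{ij} = c * A_{ij}.
c = -6.3
A_{33} = -4.8
(cA)_{33} = -6.3 * -4.8 = 30.24

30.24


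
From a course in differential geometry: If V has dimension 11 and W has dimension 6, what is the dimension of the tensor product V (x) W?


The dimension of a tensor product is the product of dimensions.
dim(V) = 11, dim(W) = 6
dim(V (x) W) = 11 * 6 = 66

66


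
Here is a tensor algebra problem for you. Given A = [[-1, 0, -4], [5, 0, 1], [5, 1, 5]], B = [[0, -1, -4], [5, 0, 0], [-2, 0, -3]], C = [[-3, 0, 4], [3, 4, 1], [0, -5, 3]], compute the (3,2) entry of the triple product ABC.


(ABC)_{32} = sum_m (AB)_{3m} C_{m2}. First compute row 3 of AB.
(AB)_{31} = 5*0 + 1*5 + 5*-2 = -5
(AB)_{32} = 5*-1 + 1*0 + 5*0 = -5
(AB)_{33} = 5*-4 + 1*0 + 5*-3 = -35
Now contract with column 2 of C:
(AB)_{31} * C_{12} = -5 * 0 = 0
(AB)_{32} * C_{22} = -5 * 4 = -20
(AB)_{33} * C_{32} = -35 * -5 = 175
(ABC)_{32} = 0 + -20 + 175 = 155

155


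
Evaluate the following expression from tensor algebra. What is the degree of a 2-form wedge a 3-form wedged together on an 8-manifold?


The degree of a wedge product is the sum of the degrees of the individual forms.
Degrees: 2, 3
Total degree = 2 + 3 = 5

5


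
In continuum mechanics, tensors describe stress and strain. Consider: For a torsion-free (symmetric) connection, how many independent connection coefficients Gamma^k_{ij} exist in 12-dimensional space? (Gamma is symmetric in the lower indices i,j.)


Christoffel symbols Gamma^k_{ij} are symmetric in i,j, so there are d * d(d+1)/2 independent symbols.
d = 12
d(d+1)/2 = 12 * 13 / 2 = 78
Total = 12 * 78 = 936

936


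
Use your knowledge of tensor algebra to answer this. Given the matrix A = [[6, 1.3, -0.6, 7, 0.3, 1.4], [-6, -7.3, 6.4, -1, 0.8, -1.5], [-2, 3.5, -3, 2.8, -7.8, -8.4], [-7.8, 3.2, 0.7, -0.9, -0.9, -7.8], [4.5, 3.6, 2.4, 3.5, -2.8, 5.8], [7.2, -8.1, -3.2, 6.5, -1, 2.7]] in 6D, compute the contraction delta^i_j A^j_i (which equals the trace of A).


The contraction (trace) of a rank-2 tensor is the sum of its diagonal elements.
Diagonal entries: A[1,1] = 6, A[2,2] = -7.3, A[3,3] = -3, A[4,4] = -0.9, A[5,5] = -2.8, A[6,6] = 2.7
Tr(A) = 6 + -7.3 + -3 + -0.9 + -2.8 + 2.7 = -5.3

-5.3


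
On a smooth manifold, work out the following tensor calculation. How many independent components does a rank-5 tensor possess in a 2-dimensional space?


The number of components of a rank-r tensor in d dimensions is d^r.
Here d = 2 and r = 5.
2^5 = 32

32


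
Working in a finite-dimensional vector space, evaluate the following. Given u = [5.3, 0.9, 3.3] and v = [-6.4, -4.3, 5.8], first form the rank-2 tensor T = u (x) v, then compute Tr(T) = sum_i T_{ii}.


The outer product gives T_{ij} = u_i v_j.
The trace (contraction) is Tr(T) = sum_i T_{ii} = sum_i u_i v_i.
Diagonal entries:
T_{11} = u_1 * v_1 = 5.3 * -6.4 = -33.92
T_{22} = u_2 * v_2 = 0.9 * -4.3 = -3.87
T_{33} = u_3 * v_3 = 3.3 * 5.8 = 19.14
Tr(T) = -33.92 + -3.87 + 19.14 = -18.65

-18.65


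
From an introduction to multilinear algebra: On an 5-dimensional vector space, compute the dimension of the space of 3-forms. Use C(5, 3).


The dimension of the space of p-forms on an n-dimensional space is C(n, p).
n = 5, p = 3
C(5, 3) = 5! / (3! * 2!) = 10

10


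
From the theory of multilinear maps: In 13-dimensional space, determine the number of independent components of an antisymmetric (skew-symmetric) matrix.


An antisymmetric rank-2 tensor satisfies A_{ij} = -A_{ji}, so diagonal entries are zero.
The independent components are the upper-triangular entries: C(n, 2) = n(n-1)/2.
n = 13
C(13, 2) = 13 * 12 / 2 = 156 / 2 = 78

78


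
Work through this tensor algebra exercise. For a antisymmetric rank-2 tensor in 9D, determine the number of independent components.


A antisymmetric rank-2 tensor in d dimensions has d(d-1)/2 independent components.
d = 9
d(d-1)/2 = 9 * 8 / 2 = 72 / 2 = 36

36


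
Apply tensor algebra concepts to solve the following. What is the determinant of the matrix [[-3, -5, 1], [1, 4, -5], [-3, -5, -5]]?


Expanding along the first row, det(A) = a11*M_11 - a12*M_12 + a13*M_13, where M_1j is the (1,j) minor.
Minor M_11 = 4*-5 - -5*-5 = -45
Minor M_12 = 1*-5 - -5*-3 = -20
Minor M_13 = 1*-5 - 4*-3 = 7
det = -3*(-45) - -5*(-20) + 1*(7)
    = 135 - 100 + 7
    = 42

42


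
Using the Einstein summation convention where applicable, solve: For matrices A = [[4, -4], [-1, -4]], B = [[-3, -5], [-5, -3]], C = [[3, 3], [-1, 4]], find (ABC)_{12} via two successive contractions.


(ABC)_{12} = sum_m (AB)_{1m} C_{m2}. First compute row 1 of AB.
(AB)_{11} = 4*-3 + -4*-5 = 8
(AB)_{12} = 4*-5 + -4*-3 = -8
Now contract with column 2 of C:
(AB)_{11} * C_{12} = 8 * 3 = 24
(AB)_{12} * C_{22} = -8 * 4 = -32
(ABC)_{12} = 24 + -32 = -8

-8


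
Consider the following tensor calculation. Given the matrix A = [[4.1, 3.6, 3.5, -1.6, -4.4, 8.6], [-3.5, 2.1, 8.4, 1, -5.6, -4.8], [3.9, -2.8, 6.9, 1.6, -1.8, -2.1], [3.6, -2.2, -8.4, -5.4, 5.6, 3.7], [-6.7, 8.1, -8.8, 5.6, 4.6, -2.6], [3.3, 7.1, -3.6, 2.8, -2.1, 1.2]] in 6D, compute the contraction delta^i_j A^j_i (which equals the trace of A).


The contraction (trace) of a rank-2 tensor is the sum of its diagonal elements.
Diagonal entries: A[1,1] = 4.1, A[2,2] = 2.1, A[3,3] = 6.9, A[4,4] = -5.4, A[5,5] = 4.6, A[6,6] = 1.2
Tr(A) = 4.1 + 2.1 + 6.9 + -5.4 + 4.6 + 1.2 = 13.5

13.5


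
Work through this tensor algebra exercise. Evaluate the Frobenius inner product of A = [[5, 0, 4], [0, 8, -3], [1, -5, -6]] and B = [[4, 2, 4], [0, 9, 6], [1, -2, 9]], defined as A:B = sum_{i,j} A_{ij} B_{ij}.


A:B = sum over all i,j of A_{ij} * B_{ij}.
Row 1: 5*4=20, 0*2=0, 4*4=16 => row sum = 36
Row 2: 0*0=0, 8*9=72, -3*6=-18 => row sum = 54
Row 3: 1*1=1, -5*-2=10, -6*9=-54 => row sum = -43
Total = 36 + 54 + -43 = 47

47


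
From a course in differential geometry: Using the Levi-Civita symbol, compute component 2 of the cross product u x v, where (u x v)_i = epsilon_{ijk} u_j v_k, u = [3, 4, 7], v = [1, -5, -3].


(u x v)_2 = sum_{j,k} epsilon_{2jk} u_j v_k. Only permutations of (1,2,3) contribute; the two non-zero terms are:
eps_{213} u_1 v_3 = -1 * 3 * -3 = 9
eps_{231} u_3 v_1 = 1 * 7 * 1 = 7
(u x v)_2 = 16

16


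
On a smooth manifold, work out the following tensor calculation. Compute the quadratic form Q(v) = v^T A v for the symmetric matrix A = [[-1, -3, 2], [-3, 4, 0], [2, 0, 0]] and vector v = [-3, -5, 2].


First compute Av:
(Av)_1 = -1*-3 + -3*-5 + 2*2 = 22
(Av)_2 = -3*-3 + 4*-5 + 0*2 = -11
(Av)_3 = 2*-3 + 0*-5 + 0*2 = -6
Av = [22, -11, -6]
Then v^T (Av) = -3*22 + -5*-11 + 2*-6
= -66 + 55 + -12 = -23

-23


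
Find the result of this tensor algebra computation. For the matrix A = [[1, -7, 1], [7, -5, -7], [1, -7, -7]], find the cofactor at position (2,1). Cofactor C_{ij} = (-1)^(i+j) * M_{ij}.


To find cofactor C_{21}, delete row 2 and column 1.
The resulting 2x2 submatrix is: [[-7, 1], [-7, -7]]
Minor M_{21} = -7*-7 - 1*-7
  = 49 - -7 = 56
Sign = (-1)^(2+1) = (-1)^3 = -1
Cofactor C_{21} = -1 * 56 = -56

-56


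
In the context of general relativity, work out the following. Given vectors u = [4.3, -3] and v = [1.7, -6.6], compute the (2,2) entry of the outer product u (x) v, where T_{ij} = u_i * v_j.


The outer product entry T_{ij} = u_i * v_j.
We need i=2, j=2.
u_2 = -3, v_2 = -6.6
T_{2,2} = -3 * -6.6 = 19.8

19.8


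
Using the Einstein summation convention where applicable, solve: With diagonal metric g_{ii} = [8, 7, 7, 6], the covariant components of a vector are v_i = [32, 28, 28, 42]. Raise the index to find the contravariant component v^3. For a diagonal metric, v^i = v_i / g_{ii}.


To raise an index with a diagonal metric: v^i = v_i / g_{ii}.
For index 3: v_3 = 28, g_{33} = 7
v^3 = 28 / 7 = 4

4


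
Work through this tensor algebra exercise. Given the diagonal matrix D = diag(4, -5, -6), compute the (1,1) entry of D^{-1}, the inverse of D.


For a diagonal matrix, the inverse has entries (D^{-1})_{ii} = 1/d_{ii}.
The diagonal entries are: d_{11} = 4, d_{22} = -5, d_{33} = -6
We need (D^{-1})_{11} = 1/d_{11} = 1/4 = 1/4

1/4


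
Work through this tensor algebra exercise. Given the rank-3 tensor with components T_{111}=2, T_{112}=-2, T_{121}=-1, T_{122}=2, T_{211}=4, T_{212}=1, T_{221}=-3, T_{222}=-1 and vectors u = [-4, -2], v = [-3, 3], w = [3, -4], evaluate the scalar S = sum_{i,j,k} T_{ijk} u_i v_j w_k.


S = sum over i,j,k of T_{ijk} u_i v_j w_k. Expanding all 8 terms:
T_{111}*u_1*v_1*w_1 = 2*-4*-3*3 = 72  (running total: 72)
T_{112}*u_1*v_1*w_2 = -2*-4*-3*-4 = 96  (running total: 168)
T_{121}*u_1*v_2*w_1 = -1*-4*3*3 = 36  (running total: 204)
T_{122}*u_1*v_2*w_2 = 2*-4*3*-4 = 96  (running total: 300)
T_{211}*u_2*v_1*w_1 = 4*-2*-3*3 = 72  (running total: 372)
T_{212}*u_2*v_1*w_2 = 1*-2*-3*-4 = -24  (running total: 348)
T_{221}*u_2*v_2*w_1 = -3*-2*3*3 = 54  (running total: 402)
T_{222}*u_2*v_2*w_2 = -1*-2*3*-4 = -24  (running total: 378)
S = 378

378


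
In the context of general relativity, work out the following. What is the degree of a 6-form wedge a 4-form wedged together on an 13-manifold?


The degree of a wedge product is the sum of the degrees of the individual forms.
Degrees: 6, 4
Total degree = 6 + 4 = 10

10


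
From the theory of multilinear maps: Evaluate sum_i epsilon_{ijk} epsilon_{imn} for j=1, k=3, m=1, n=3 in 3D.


Using the identity: epsilon_{ijk} epsilon_{imn} = delta_{jm} delta_{kn} - delta_{jn} delta_{km}.
delta_{11} = 1
delta_{33} = 1
delta_{13} = 0
delta_{31} = 0
Result = 1 * 1 - 0 * 0 = 1 - 0 = 1

1


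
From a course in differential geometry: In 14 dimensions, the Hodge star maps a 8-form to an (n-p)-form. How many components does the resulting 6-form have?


The Hodge dual of a p-form on an n-dimensional manifold is an (n-p)-form.
n = 14, p = 8, so dual degree = 14 - 8 = 6
The number of components is C(n, n-p) = C(14, 6) = 3003

3003


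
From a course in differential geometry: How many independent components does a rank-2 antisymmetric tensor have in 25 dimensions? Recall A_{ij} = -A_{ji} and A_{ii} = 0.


An antisymmetric rank-2 tensor satisfies A_{ij} = -A_{ji}, so diagonal entries are zero.
The independent components are the upper-triangular entries: C(n, 2) = n(n-1)/2.
n = 25
C(25, 2) = 25 * 24 / 2 = 600 / 2 = 300

300


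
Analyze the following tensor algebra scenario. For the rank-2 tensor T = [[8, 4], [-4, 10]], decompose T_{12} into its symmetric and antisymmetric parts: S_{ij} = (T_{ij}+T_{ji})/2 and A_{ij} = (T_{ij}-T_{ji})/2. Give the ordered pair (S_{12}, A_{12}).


T_{12} = 4
T_{21} = -4
S_{12} = (4 + -4)/2 = 0/2 = 0
A_{12} = (4 - -4)/2 = 8/2 = 4
Check: S + A = 0 + 4 = 4 = T_{12}.

(0, 4)


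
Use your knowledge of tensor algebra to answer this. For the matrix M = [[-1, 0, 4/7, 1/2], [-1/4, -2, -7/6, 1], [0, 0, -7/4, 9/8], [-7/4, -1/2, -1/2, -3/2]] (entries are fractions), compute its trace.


The trace is the sum of diagonal entries.
Diagonal: M[1,1] = -1, M[2,2] = -2, M[3,3] = -7/4, M[4,4] = -3/2
Tr(M) = -1 + -2 + -7/4 + -3/2
Computing step by step:
After adding M[1,1]: -1
After adding M[2,2]: -3
After adding M[3,3]: -19/4
After adding M[4,4]: -25/4
Tr(M) = -25/4

-25/4


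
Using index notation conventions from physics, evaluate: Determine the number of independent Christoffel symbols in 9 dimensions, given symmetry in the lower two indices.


Christoffel symbols Gamma^k_{ij} are symmetric in i,j, so there are d * d(d+1)/2 independent symbols.
d = 9
d(d+1)/2 = 9 * 10 / 2 = 45
Total = 9 * 45 = 405

405


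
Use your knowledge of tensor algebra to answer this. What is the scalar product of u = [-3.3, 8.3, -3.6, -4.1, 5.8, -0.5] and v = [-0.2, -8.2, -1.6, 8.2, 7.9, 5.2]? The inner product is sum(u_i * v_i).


The inner product u . v = sum of u_i * v_i.
Term-by-term: -3.3 * -0.2, 8.3 * -8.2, -3.6 * -1.6, -4.1 * 8.2, 5.8 * 7.9, -0.5 * 5.2
Products: 0.66, -68.06, 5.76, -33.62, 45.82, -2.6
Sum = 0.66 + -68.06 + 5.76 + -33.62 + 45.82 + -2.6 = -52.04

-52.04


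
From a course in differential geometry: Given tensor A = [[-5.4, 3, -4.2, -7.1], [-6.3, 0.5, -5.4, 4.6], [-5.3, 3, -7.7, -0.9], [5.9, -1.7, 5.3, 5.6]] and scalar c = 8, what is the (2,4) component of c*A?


Scalar multiplication: (cA)_{ij} = c * A_{ij}.
c = 8
A_{24} = 4.6
(cA)_{24} = 8 * 4.6 = 36.8

36.8


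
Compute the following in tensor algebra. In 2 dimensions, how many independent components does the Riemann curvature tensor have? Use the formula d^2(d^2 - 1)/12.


The Riemann tensor in d dimensions has d^2(d^2 - 1)/12 independent components.
d = 2, so d^2 = 4
d^2 - 1 = 3
d^2(d^2 - 1) = 4 * 3 = 12
Divide by 12: 12 / 12 = 1

1


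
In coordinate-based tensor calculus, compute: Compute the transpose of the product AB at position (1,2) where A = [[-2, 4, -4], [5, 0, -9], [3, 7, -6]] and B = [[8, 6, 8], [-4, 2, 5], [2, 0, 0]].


(AB)^T_{ij} = (AB)_{ji} = sum_k A_{jk} B_{ki}.
For i=1, j=2 we need (AB)_{21}:
A_{21} * B_{11} = 5 * 8 = 40
A_{22} * B_{21} = 0 * -4 = 0
A_{23} * B_{31} = -9 * 2 = -18
Sum = 40 + 0 + -18 = 22

22


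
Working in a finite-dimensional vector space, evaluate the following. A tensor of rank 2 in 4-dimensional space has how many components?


The number of components of a rank-r tensor in d dimensions is d^r.
Here d = 4 and r = 2.
4^2 = 16

16


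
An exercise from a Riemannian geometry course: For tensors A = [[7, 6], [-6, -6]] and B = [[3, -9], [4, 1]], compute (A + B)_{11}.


Tensor addition is component-wise: (A + B)_{ij} = A_{ij} + B_{ij}.
A_{11} = 7
B_{11} = 3
(A + B)_{11} = 7 + 3 = 10

10


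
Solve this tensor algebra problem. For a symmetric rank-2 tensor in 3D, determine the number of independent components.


A symmetric rank-2 tensor in d dimensions has d(d+1)/2 independent components.
d = 3
d(d+1)/2 = 3 * 4 / 2 = 12 / 2 = 6

6


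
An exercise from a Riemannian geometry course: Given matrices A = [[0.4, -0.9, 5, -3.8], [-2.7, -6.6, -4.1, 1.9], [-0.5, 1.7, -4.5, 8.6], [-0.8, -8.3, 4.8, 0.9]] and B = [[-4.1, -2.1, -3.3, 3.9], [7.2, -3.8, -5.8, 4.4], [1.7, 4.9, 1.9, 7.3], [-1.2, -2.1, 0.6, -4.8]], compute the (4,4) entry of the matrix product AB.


(AB)_{ij} = sum_k A_{ik} B_{kj}.
For i=4, j=4:
A_{41} * B_{14} = -0.8 * 3.9 = -3.12
A_{42} * B_{24} = -8.3 * 4.4 = -36.52
A_{43} * B_{34} = 4.8 * 7.3 = 35.04
A_{44} * B_{44} = 0.9 * -4.8 = -4.32
Sum = -3.12 + -36.52 + 35.04 + -4.32 = -8.92

-8.92


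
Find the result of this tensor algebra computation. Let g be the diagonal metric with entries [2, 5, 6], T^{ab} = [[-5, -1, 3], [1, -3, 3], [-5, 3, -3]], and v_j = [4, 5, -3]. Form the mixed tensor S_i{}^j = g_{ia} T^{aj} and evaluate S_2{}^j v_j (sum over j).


Step 1: lower the first index. For a diagonal metric, g_{ia} T^{aj} = g_{ii} T^{ij} (no sum on i).
g_{22} = 5
S_2{}^1 = 5 * T^{21} = 5 * 1 = 5
S_2{}^2 = 5 * T^{22} = 5 * -3 = -15
S_2{}^3 = 5 * T^{23} = 5 * 3 = 15
Step 2: contract S_2{}^j with v_j.
S_2{}^1 * v_1 = 5 * 4 = 20
S_2{}^2 * v_2 = -15 * 5 = -75
S_2{}^3 * v_3 = 15 * -3 = -45
Result = 20 + -75 + -45 = -100

-100


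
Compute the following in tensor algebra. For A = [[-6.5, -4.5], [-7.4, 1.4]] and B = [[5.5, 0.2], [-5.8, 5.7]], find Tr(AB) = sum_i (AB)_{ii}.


Tr(AB) = sum_i (AB)_{ii} where (AB)_{ii} = sum_k A_{ik} B_{ki}.
(AB)_{11} = -6.5*5.5 + -4.5*-5.8 = -9.65
(AB)_{22} = -7.4*0.2 + 1.4*5.7 = 6.5
Tr(AB) = -9.65 + 6.5 = -3.15

-3.15


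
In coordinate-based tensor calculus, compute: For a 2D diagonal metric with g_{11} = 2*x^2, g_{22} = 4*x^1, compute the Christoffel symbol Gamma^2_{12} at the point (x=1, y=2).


For a diagonal metric, Gamma^k_{ij} = (1/2) g^{kk} (dg_{ik}/dx_j + dg_{jk}/dx_i - dg_{ij}/dx_k).
The metric is diagonal, so g_{ab} = 0 for a != b.
At the given point: g_{11} = 2, g_{22} = 4
g^{22} = 1/4
dg_{12}/dx_2 = 0 (off-diagonal)
dg_{22}/dx_1 = dg_{22}/dx_1 = 4
dg_{12}/dx_2 = 0 (off-diagonal)
Numerator = 0 + 4 - 0 = 4
Gamma^2_{12} = 4 / (2 * 4) = 1/2

1/2


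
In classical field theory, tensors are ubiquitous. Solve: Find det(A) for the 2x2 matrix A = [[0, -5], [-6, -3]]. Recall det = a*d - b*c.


For a 2x2 matrix [[a, b], [c, d]], det = a*d - b*c.
a = 0, b = -5, c = -6, d = -3
a*d = 0 * -3 = 0
b*c = -5 * -6 = 30
det = 0 - 30 = -30

-30


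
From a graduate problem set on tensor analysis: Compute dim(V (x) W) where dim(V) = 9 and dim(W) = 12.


The dimension of a tensor product is the product of dimensions.
dim(V) = 9, dim(W) = 12
dim(V (x) W) = 9 * 12 = 108

108


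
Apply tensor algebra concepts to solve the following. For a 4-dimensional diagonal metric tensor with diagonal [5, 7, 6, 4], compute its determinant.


For a diagonal metric, the determinant is the product of diagonal entries.
Diagonal entries: 5, 7, 6, 4
det(g) = 5 * 7 * 6 * 4 = 840

840


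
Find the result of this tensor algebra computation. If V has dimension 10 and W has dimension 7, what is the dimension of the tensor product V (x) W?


The dimension of a tensor product is the product of dimensions.
dim(V) = 10, dim(W) = 7
dim(V (x) W) = 10 * 7 = 70

70


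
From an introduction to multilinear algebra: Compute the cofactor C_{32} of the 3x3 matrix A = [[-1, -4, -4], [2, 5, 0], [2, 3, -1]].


To find cofactor C_{32}, delete row 3 and column 2.
The resulting 2x2 submatrix is: [[-1, -4], [2, 0]]
Minor M_{32} = -1*0 - -4*2
  = 0 - -8 = 8
Sign = (-1)^(3+2) = (-1)^5 = -1
Cofactor C_{32} = -1 * 8 = -8

-8


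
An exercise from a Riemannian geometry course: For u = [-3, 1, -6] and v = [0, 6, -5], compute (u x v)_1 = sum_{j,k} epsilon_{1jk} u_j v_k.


(u x v)_1 = sum_{j,k} epsilon_{1jk} u_j v_k. Only permutations of (1,2,3) contribute; the two non-zero terms are:
eps_{123} u_2 v_3 = 1 * 1 * -5 = -5
eps_{132} u_3 v_2 = -1 * -6 * 6 = 36
(u x v)_1 = 31

31


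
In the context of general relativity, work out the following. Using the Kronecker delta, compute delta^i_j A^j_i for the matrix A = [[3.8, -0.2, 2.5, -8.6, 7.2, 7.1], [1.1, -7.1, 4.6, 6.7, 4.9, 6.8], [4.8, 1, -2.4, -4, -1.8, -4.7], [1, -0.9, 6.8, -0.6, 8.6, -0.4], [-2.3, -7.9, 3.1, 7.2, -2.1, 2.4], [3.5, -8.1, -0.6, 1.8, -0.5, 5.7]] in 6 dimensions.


The contraction (trace) of a rank-2 tensor is the sum of its diagonal elements.
Diagonal entries: A[1,1] = 3.8, A[2,2] = -7.1, A[3,3] = -2.4, A[4,4] = -0.6, A[5,5] = -2.1, A[6,6] = 5.7
Tr(A) = 3.8 + -7.1 + -2.4 + -0.6 + -2.1 + 5.7 = -2.7

-2.7


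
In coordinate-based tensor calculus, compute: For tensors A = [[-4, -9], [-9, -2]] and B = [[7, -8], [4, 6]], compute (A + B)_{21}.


Tensor addition is component-wise: (A + B)_{ij} = A_{ij} + B_{ij}.
A_{21} = -9
B_{21} = 4
(A + B)_{21} = -9 + 4 = -5

-5


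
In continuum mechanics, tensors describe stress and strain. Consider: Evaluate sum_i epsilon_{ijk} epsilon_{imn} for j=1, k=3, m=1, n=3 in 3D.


Using the identity: epsilon_{ijk} epsilon_{imn} = delta_{jm} delta_{kn} - delta_{jn} delta_{km}.
delta_{11} = 1
delta_{33} = 1
delta_{13} = 0
delta_{31} = 0
Result = 1 * 1 - 0 * 0 = 1 - 0 = 1

1


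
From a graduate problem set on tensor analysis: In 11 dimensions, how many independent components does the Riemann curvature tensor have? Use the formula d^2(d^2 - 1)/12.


The Riemann tensor in d dimensions has d^2(d^2 - 1)/12 independent components.
d = 11, so d^2 = 121
d^2 - 1 = 120
d^2(d^2 - 1) = 121 * 120 = 14520
Divide by 12: 14520 / 12 = 1210

1210


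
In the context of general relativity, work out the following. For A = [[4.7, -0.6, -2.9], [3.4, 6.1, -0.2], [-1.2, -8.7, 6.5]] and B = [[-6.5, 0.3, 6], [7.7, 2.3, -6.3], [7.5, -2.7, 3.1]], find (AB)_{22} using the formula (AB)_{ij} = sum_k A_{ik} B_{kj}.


(AB)_{ij} = sum_k A_{ik} B_{kj}.
For i=2, j=2:
A_{21} * B_{12} = 3.4 * 0.3 = 1.02
A_{22} * B_{22} = 6.1 * 2.3 = 14.03
A_{23} * B_{32} = -0.2 * -2.7 = 0.54
Sum = 1.02 + 14.03 + 0.54 = 15.59

15.59


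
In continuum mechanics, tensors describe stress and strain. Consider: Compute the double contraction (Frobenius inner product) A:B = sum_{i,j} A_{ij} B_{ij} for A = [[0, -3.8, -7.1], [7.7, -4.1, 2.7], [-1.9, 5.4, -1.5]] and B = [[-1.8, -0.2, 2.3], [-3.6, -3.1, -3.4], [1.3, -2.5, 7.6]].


A:B = sum over all i,j of A_{ij} * B_{ij}.
Row 1: 0*-1.8=0, -3.8*-0.2=0.76, -7.1*2.3=-16.33 => row sum = -15.57
Row 2: 7.7*-3.6=-27.72, -4.1*-3.1=12.71, 2.7*-3.4=-9.18 => row sum = -24.19
Row 3: -1.9*1.3=-2.47, 5.4*-2.5=-13.5, -1.5*7.6=-11.4 => row sum = -27.37
Total = -15.57 + -24.19 + -27.37 = -67.13

-67.13


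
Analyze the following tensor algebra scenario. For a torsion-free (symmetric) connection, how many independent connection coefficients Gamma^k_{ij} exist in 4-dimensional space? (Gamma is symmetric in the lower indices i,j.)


Christoffel symbols Gamma^k_{ij} are symmetric in i,j, so there are d * d(d+1)/2 independent symbols.
d = 4
d(d+1)/2 = 4 * 5 / 2 = 10
Total = 4 * 10 = 40

40


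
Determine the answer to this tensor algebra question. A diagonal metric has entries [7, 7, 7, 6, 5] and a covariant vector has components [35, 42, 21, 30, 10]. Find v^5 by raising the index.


To raise an index with a diagonal metric: v^i = v_i / g_{ii}.
For index 5: v_5 = 10, g_{55} = 5
v^5 = 10 / 5 = 2

2


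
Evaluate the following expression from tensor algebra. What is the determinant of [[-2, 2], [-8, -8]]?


For a 2x2 matrix [[a, b], [c, d]], det = a*d - b*c.
a = -2, b = 2, c = -8, d = -8
a*d = -2 * -8 = 16
b*c = 2 * -8 = -16
det = 16 - -16 = 32

32


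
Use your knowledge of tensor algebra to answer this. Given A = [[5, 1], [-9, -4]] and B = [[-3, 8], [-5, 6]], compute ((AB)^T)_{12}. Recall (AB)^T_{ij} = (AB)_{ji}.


(AB)^T_{ij} = (AB)_{ji} = sum_k A_{jk} B_{ki}.
For i=1, j=2 we need (AB)_{21}:
A_{21} * B_{11} = -9 * -3 = 27
A_{22} * B_{21} = -4 * -5 = 20
Sum = 27 + 20 = 47

47


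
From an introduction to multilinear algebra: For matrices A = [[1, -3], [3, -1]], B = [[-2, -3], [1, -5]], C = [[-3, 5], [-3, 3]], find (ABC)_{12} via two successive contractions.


(ABC)_{12} = sum_m (AB)_{1m} C_{m2}. First compute row 1 of AB.
(AB)_{11} = 1*-2 + -3*1 = -5
(AB)_{12} = 1*-3 + -3*-5 = 12
Now contract with column 2 of C:
(AB)_{11} * C_{12} = -5 * 5 = -25
(AB)_{12} * C_{22} = 12 * 3 = 36
(ABC)_{12} = -25 + 36 = 11

11


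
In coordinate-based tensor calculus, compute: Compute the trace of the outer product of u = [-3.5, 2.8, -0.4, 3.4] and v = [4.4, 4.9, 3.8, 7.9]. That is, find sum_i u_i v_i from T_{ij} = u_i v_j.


The outer product gives T_{ij} = u_i v_j.
The trace (contraction) is Tr(T) = sum_i T_{ii} = sum_i u_i v_i.
Diagonal entries:
T_{11} = u_1 * v_1 = -3.5 * 4.4 = -15.4
T_{22} = u_2 * v_2 = 2.8 * 4.9 = 13.72
T_{33} = u_3 * v_3 = -0.4 * 3.8 = -1.52
T_{44} = u_4 * v_4 = 3.4 * 7.9 = 26.86
Tr(T) = -15.4 + 13.72 + -1.52 + 26.86 = 23.66

23.66


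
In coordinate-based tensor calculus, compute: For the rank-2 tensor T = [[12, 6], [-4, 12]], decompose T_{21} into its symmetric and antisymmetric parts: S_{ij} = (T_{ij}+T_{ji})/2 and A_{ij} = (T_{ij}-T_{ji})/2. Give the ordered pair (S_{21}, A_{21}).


T_{21} = -4
T_{12} = 6
S_{21} = (-4 + 6)/2 = 2/2 = 1
A_{21} = (-4 - 6)/2 = -10/2 = -5
Check: S + A = 1 + -5 = -4 = T_{21}.

(1, -5)


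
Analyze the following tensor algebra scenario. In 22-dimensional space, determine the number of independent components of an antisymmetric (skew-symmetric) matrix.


An antisymmetric rank-2 tensor satisfies A_{ij} = -A_{ji}, so diagonal entries are zero.
The independent components are the upper-triangular entries: C(n, 2) = n(n-1)/2.
n = 22
C(22, 2) = 22 * 21 / 2 = 462 / 2 = 231

231


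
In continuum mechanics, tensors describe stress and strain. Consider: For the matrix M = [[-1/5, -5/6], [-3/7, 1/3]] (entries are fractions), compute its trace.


The trace is the sum of diagonal entries.
Diagonal: M[1,1] = -1/5, M[2,2] = 1/3
Tr(M) = -1/5 + 1/3
Computing step by step:
After adding M[1,1]: -1/5
After adding M[2,2]: 2/15
Tr(M) = 2/15

2/15


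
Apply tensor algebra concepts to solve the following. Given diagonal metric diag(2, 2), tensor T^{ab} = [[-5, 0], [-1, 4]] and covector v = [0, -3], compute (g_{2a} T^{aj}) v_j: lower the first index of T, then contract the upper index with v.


Step 1: lower the first index. For a diagonal metric, g_{ia} T^{aj} = g_{ii} T^{ij} (no sum on i).
g_{22} = 2
S_2{}^1 = 2 * T^{21} = 2 * -1 = -2
S_2{}^2 = 2 * T^{22} = 2 * 4 = 8
Step 2: contract S_2{}^j with v_j.
S_2{}^1 * v_1 = -2 * 0 = 0
S_2{}^2 * v_2 = 8 * -3 = -24
Result = 0 + -24 = -24

-24


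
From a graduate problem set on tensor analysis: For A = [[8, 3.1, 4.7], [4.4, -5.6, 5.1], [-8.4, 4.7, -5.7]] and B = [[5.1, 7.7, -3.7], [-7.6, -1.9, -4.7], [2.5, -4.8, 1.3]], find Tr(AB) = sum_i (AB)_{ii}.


Tr(AB) = sum_i (AB)_{ii} where (AB)_{ii} = sum_k A_{ik} B_{ki}.
(AB)_{11} = 8*5.1 + 3.1*-7.6 + 4.7*2.5 = 28.99
(AB)_{22} = 4.4*7.7 + -5.6*-1.9 + 5.1*-4.8 = 20.04
(AB)_{33} = -8.4*-3.7 + 4.7*-4.7 + -5.7*1.3 = 1.58
Tr(AB) = 28.99 + 20.04 + 1.58 = 50.61

50.61


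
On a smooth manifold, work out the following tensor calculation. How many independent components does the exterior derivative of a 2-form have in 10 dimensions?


The exterior derivative of a p-form is a (p+1)-form.
Its number of independent components is C(n, p+1).
n = 10, p+1 = 3
C(10, 3) = 120

120


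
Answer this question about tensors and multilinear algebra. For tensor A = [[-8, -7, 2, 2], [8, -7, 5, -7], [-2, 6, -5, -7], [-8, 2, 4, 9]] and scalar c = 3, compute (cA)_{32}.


Scalar multiplication: (cA)_{ij} = c * A_{ij}.
c = 3
A_{32} = 6
(cA)_{32} = 3 * 6 = 18

18


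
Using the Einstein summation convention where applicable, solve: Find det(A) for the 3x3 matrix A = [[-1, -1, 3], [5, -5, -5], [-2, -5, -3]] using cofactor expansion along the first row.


Expanding along the first row, det(A) = a11*M_11 - a12*M_12 + a13*M_13, where M_1j is the (1,j) minor.
Minor M_11 = -5*-3 - -5*-5 = -10
Minor M_12 = 5*-3 - -5*-2 = -25
Minor M_13 = 5*-5 - -5*-2 = -35
det = -1*(-10) - -1*(-25) + 3*(-35)
    = 10 - 25 + -105
    = -120

-120


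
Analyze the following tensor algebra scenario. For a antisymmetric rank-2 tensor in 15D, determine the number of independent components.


A antisymmetric rank-2 tensor in d dimensions has d(d-1)/2 independent components.
d = 15
d(d-1)/2 = 15 * 14 / 2 = 210 / 2 = 105

105


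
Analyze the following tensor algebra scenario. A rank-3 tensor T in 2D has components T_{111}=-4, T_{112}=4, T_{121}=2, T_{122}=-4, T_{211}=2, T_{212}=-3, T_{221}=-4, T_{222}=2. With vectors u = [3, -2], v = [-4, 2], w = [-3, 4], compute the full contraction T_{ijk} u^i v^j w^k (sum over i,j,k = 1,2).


S = sum over i,j,k of T_{ijk} u_i v_j w_k. Expanding all 8 terms:
T_{111}*u_1*v_1*w_1 = -4*3*-4*-3 = -144  (running total: -144)
T_{112}*u_1*v_1*w_2 = 4*3*-4*4 = -192  (running total: -336)
T_{121}*u_1*v_2*w_1 = 2*3*2*-3 = -36  (running total: -372)
T_{122}*u_1*v_2*w_2 = -4*3*2*4 = -96  (running total: -468)
T_{211}*u_2*v_1*w_1 = 2*-2*-4*-3 = -48  (running total: -516)
T_{212}*u_2*v_1*w_2 = -3*-2*-4*4 = -96  (running total: -612)
T_{221}*u_2*v_2*w_1 = -4*-2*2*-3 = -48  (running total: -660)
T_{222}*u_2*v_2*w_2 = 2*-2*2*4 = -32  (running total: -692)
S = -692

-692


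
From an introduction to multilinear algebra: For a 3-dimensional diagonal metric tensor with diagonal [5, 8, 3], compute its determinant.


For a diagonal metric, the determinant is the product of diagonal entries.
Diagonal entries: 5, 8, 3
det(g) = 5 * 8 * 3 = 120

120


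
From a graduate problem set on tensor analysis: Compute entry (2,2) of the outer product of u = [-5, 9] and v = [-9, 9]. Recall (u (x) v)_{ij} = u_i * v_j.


The outer product entry T_{ij} = u_i * v_j.
We need i=2, j=2.
u_2 = 9, v_2 = 9
T_{2,2} = 9 * 9 = 81

81


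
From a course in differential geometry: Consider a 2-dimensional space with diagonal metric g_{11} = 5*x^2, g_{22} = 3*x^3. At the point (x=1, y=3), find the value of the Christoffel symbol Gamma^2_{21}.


For a diagonal metric, Gamma^k_{ij} = (1/2) g^{kk} (dg_{ik}/dx_j + dg_{jk}/dx_i - dg_{ij}/dx_k).
The metric is diagonal, so g_{ab} = 0 for a != b.
At the given point: g_{11} = 5, g_{22} = 3
g^{22} = 1/3
dg_{22}/dx_1 = dg_{22}/dx_1 = 9
dg_{12}/dx_2 = 0 (off-diagonal)
dg_{21}/dx_2 = 0 (off-diagonal)
Numerator = 9 + 0 - 0 = 9
Gamma^2_{21} = 9 / (2 * 3) = 3/2

3/2


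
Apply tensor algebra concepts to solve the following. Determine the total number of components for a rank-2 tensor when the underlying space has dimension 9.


The number of components of a rank-r tensor in d dimensions is d^r.
Here d = 9 and r = 2.
9^2 = 81

81


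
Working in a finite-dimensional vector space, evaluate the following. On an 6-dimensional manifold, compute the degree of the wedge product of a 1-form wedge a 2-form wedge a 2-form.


The degree of a wedge product is the sum of the degrees of the individual forms.
Degrees: 1, 2, 2
Total degree = 1 + 2 + 2 = 5

5


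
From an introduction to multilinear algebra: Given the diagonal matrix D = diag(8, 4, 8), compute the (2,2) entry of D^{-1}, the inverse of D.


For a diagonal matrix, the inverse has entries (D^{-1})_{ii} = 1/d_{ii}.
The diagonal entries are: d_{11} = 8, d_{22} = 4, d_{33} = 8
We need (D^{-1})_{22} = 1/d_{22} = 1/4 = 1/4

1/4


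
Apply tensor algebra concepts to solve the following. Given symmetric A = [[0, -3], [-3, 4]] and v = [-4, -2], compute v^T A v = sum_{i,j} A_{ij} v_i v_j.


First compute Av:
(Av)_1 = 0*-4 + -3*-2 = 6
(Av)_2 = -3*-4 + 4*-2 = 4
Av = [6, 4]
Then v^T (Av) = -4*6 + -2*4
= -24 + -8 = -32

-32


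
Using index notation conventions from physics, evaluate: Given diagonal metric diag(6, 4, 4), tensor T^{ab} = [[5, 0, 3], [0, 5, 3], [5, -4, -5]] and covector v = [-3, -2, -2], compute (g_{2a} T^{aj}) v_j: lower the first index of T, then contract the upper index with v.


Step 1: lower the first index. For a diagonal metric, g_{ia} T^{aj} = g_{ii} T^{ij} (no sum on i).
g_{22} = 4
S_2{}^1 = 4 * T^{21} = 4 * 0 = 0
S_2{}^2 = 4 * T^{22} = 4 * 5 = 20
S_2{}^3 = 4 * T^{23} = 4 * 3 = 12
Step 2: contract S_2{}^j with v_j.
S_2{}^1 * v_1 = 0 * -3 = 0
S_2{}^2 * v_2 = 20 * -2 = -40
S_2{}^3 * v_3 = 12 * -2 = -24
Result = 0 + -40 + -24 = -64

-64


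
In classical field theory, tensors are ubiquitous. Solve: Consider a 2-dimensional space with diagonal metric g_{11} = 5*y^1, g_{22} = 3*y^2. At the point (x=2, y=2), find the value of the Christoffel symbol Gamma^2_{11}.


For a diagonal metric, Gamma^k_{ij} = (1/2) g^{kk} (dg_{ik}/dx_j + dg_{jk}/dx_i - dg_{ij}/dx_k).
The metric is diagonal, so g_{ab} = 0 for a != b.
At the given point: g_{11} = 10, g_{22} = 12
g^{22} = 1/12
dg_{12}/dx_1 = 0 (off-diagonal)
dg_{12}/dx_1 = 0 (off-diagonal)
dg_{11}/dx_2 = dg_{11}/dx_2 = 5
Numerator = 0 + 0 - 5 = -5
Gamma^2_{11} = -5 / (2 * 12) = -5/24

-5/24


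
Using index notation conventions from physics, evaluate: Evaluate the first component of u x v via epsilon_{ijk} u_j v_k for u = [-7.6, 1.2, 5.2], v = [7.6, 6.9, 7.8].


(u x v)_1 = sum_{j,k} epsilon_{1jk} u_j v_k. Only permutations of (1,2,3) contribute; the two non-zero terms are:
eps_{123} u_2 v_3 = 1 * 1.2 * 7.8 = 9.36
eps_{132} u_3 v_2 = -1 * 5.2 * 6.9 = -35.88
(u x v)_1 = -26.52

-26.52


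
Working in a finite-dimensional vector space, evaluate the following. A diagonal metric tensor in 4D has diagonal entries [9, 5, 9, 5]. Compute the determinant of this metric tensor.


For a diagonal metric, the determinant is the product of diagonal entries.
Diagonal entries: 9, 5, 9, 5
det(g) = 9 * 5 * 9 * 5 = 2025

2025


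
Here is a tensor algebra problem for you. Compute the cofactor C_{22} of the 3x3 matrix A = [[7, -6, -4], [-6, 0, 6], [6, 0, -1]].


To find cofactor C_{22}, delete row 2 and column 2.
The resulting 2x2 submatrix is: [[7, -4], [6, -1]]
Minor M_{22} = 7*-1 - -4*6
  = -7 - -24 = 17
Sign = (-1)^(2+2) = (-1)^4 = 1
Cofactor C_{22} = 1 * 17 = 17

17


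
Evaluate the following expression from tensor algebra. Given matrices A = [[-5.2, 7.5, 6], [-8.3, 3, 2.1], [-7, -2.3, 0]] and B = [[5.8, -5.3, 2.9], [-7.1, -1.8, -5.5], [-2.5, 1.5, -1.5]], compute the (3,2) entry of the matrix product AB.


(AB)_{ij} = sum_k A_{ik} B_{kj}.
For i=3, j=2:
A_{31} * B_{12} = -7 * -5.3 = 37.1
A_{32} * B_{22} = -2.3 * -1.8 = 4.14
A_{33} * B_{32} = 0 * 1.5 = 0
Sum = 37.1 + 4.14 + 0 = 41.24

41.24


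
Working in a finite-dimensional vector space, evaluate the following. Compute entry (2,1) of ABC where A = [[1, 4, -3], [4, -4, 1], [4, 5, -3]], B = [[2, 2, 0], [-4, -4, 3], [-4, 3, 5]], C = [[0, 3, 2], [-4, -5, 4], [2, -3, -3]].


(ABC)_{21} = sum_m (AB)_{2m} C_{m1}. First compute row 2 of AB.
(AB)_{21} = 4*2 + -4*-4 + 1*-4 = 20
(AB)_{22} = 4*2 + -4*-4 + 1*3 = 27
(AB)_{23} = 4*0 + -4*3 + 1*5 = -7
Now contract with column 1 of C:
(AB)_{21} * C_{11} = 20 * 0 = 0
(AB)_{22} * C_{21} = 27 * -4 = -108
(AB)_{23} * C_{31} = -7 * 2 = -14
(ABC)_{21} = 0 + -108 + -14 = -122

-122


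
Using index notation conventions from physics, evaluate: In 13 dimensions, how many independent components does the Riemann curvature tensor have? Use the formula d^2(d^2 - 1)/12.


The Riemann tensor in d dimensions has d^2(d^2 - 1)/12 independent components.
d = 13, so d^2 = 169
d^2 - 1 = 168
d^2(d^2 - 1) = 169 * 168 = 28392
Divide by 12: 28392 / 12 = 2366

2366


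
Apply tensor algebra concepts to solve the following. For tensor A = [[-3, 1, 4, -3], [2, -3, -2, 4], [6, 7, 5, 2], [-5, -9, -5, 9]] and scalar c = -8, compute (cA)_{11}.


Scalar multiplication: (cA)_{ij} = c * A_{ij}.
c = -8
A_{11} = -3
(cA)_{11} = -8 * -3 = 24

24


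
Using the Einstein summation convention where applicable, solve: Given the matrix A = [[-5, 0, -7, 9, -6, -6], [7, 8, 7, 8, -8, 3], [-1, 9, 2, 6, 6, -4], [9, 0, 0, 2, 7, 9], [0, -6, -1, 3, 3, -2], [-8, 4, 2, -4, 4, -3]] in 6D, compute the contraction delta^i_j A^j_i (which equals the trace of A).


The contraction (trace) of a rank-2 tensor is the sum of its diagonal elements.
Diagonal entries: A[1,1] = -5, A[2,2] = 8, A[3,3] = 2, A[4,4] = 2, A[5,5] = 3, A[6,6] = -3
Tr(A) = -5 + 8 + 2 + 2 + 3 + -3 = 7

7


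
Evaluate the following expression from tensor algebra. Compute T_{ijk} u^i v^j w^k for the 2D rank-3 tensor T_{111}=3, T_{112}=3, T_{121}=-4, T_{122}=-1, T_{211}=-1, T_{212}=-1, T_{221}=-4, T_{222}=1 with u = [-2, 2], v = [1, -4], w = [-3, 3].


S = sum over i,j,k of T_{ijk} u_i v_j w_k. Expanding all 8 terms:
T_{111}*u_1*v_1*w_1 = 3*-2*1*-3 = 18  (running total: 18)
T_{112}*u_1*v_1*w_2 = 3*-2*1*3 = -18  (running total: 0)
T_{121}*u_1*v_2*w_1 = -4*-2*-4*-3 = 96  (running total: 96)
T_{122}*u_1*v_2*w_2 = -1*-2*-4*3 = -24  (running total: 72)
T_{211}*u_2*v_1*w_1 = -1*2*1*-3 = 6  (running total: 78)
T_{212}*u_2*v_1*w_2 = -1*2*1*3 = -6  (running total: 72)
T_{221}*u_2*v_2*w_1 = -4*2*-4*-3 = -96  (running total: -24)
T_{222}*u_2*v_2*w_2 = 1*2*-4*3 = -24  (running total: -48)
S = -48

-48


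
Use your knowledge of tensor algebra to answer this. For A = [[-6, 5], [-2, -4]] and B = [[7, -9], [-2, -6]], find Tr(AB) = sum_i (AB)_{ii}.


Tr(AB) = sum_i (AB)_{ii} where (AB)_{ii} = sum_k A_{ik} B_{ki}.
(AB)_{11} = -6*7 + 5*-2 = -52
(AB)_{22} = -2*-9 + -4*-6 = 42
Tr(AB) = -52 + 42 = -10

-10
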